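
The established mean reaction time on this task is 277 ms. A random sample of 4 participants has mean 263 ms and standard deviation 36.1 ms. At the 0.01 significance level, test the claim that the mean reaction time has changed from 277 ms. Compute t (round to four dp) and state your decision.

H0: μ = 277; H1: μ ≠ 277 (one-sample t-test, two-sided).
t = (x̄ − μ₀)/(s/√n) = (263 − 277)/(36.1/√4) = -0.7756
df = n − 1 = 3
Two-sided p-value ≈ 0.4945
Since p ≈ 0.4945 > α = 0.01, fail to reject H0; the evidence is not statistically significant.

t = -0.7756; fail to reject H0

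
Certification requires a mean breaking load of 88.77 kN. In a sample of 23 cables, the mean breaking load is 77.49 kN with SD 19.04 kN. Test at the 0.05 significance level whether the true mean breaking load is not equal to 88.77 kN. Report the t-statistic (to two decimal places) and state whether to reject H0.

t = -2.84; reject H0

H0: μ = 88.77; H1: μ ≠ 88.77 (one-sample t-test, two-sided).
t = (x̄ − μ₀)/(s/√n) = (77.49 − 88.77)/(19.04/√23) = -2.84
df = n − 1 = 22
Two-sided p-value ≈ 0.010
Since p ≈ 0.010 < α = 0.05, reject H0; the evidence is statistically significant.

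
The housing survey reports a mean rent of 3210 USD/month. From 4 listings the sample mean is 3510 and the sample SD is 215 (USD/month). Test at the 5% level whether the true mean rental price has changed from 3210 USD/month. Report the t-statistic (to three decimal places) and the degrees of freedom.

t = 2.791, df = 3

H0: μ = 3210; H1: μ ≠ 3210 (one-sample t-test, two-sided).
t = (x̄ − μ₀)/(s/√n) = (3510 − 3210)/(215/√4) = 2.791
df = n − 1 = 3
Two-sided p-value ≈ 0.0684
Since p ≈ 0.0684 > α = 0.05, fail to reject H0; the evidence is not statistically significant.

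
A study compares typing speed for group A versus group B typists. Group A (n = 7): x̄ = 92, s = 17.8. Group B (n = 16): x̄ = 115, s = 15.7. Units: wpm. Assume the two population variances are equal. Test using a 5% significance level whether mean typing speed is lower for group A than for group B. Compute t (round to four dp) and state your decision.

Let group 1 = group A, group 2 = group B. H0: μ_1 = μ_2; H1: μ_1 < μ_2 (two-sample pooled-variance t-test, left-tailed).
s_p² = [(7−1)·17.8² + (16−1)·15.7²]/(7+16−2) = 266.59
t = (92 − 115)/√[266.59·(1/7 + 1/16)] = -3.1085
df = n₁ + n₂ − 2 = 21
p-value = P(T ≤ -3.1085) ≈ 0.003
Since p ≈ 0.003 < α = 0.05, reject H0; the evidence is statistically significant.

t = -3.1085; reject H0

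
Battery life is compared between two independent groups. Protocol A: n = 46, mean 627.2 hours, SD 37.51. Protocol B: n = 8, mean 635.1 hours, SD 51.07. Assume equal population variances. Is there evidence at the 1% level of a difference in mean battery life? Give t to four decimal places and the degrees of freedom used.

Let group 1 = protocol A, group 2 = protocol B. H0: μ_1 = μ_2; H1: μ_1 ≠ μ_2 (two-sample pooled-variance t-test, two-sided).
s_p² = [(46−1)·37.51² + (8−1)·51.07²]/(46+8−2) = 1568.69
t = (627.2 − 635.1)/√[1568.69·(1/46 + 1/8)] = -0.5207
df = n₁ + n₂ − 2 = 52
Two-sided p-value ≈ 0.6048
Since p ≈ 0.6048 > α = 0.01, fail to reject H0; the evidence is not statistically significant.

t = -0.5207, df = 52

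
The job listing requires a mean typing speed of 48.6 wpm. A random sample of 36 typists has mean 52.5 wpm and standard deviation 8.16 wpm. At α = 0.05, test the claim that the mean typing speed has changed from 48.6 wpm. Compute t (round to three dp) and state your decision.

H0: μ = 48.6; H1: μ ≠ 48.6 (one-sample t-test, two-sided).
t = (x̄ − μ₀)/(s/√n) = (52.5 − 48.6)/(8.16/√36) = 2.868
df = n − 1 = 35
Two-sided p-value ≈ 0.007
Since p ≈ 0.007 < α = 0.05, reject H0; the data support H1.

t = 2.868; reject H0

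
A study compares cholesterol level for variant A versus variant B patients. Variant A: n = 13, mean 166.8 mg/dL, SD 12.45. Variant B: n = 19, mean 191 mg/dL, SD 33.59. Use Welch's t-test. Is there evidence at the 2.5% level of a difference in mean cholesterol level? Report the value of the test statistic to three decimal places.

Let group 1 = variant A, group 2 = variant B. H0: μ_1 = μ_2; H1: μ_1 ≠ μ_2 (Welch's two-sample t-test, two-sided).
t = (x̄_1 − x̄_2)/√(s_1²/n_1 + s_2²/n_2) = (166.8 − 191)/√(12.45²/13 + 33.59²/19) = -2.866
Welch–Satterthwaite df ≈ 24.47
Two-sided p-value ≈ 0.008
Since p ≈ 0.008 < α = 0.025, reject H0; the evidence is statistically significant.

-2.866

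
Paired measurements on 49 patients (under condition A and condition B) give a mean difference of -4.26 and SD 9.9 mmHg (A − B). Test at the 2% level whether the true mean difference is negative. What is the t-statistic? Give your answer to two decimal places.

-3.01

H0: μ_d = 0; H1: μ_d < 0 (paired t-test on the differences, left-tailed).
t = d̄/(s_d/√n) = -4.26/(9.9/√49) = -3.01
df = n − 1 = 48
p-value = P(T ≤ -3.01) ≈ 0.0021
Since p ≈ 0.0021 < α = 0.02, reject H0; the data support H1.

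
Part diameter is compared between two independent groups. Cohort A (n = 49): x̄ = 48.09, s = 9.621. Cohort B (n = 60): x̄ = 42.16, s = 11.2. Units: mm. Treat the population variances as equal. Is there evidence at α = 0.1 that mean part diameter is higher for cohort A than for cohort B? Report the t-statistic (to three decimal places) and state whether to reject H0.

t = 2.927; reject H0

Let group 1 = cohort A, group 2 = cohort B. H0: μ_1 = μ_2; H1: μ_1 > μ_2 (two-sample pooled-variance t-test, right-tailed).
s_p² = [(49−1)·9.621² + (60−1)·11.2²]/(49+60−2) = 110.692
t = (48.09 − 42.16)/√[110.692·(1/49 + 1/60)] = 2.927
df = n₁ + n₂ − 2 = 107
p-value = P(T ≥ 2.927) ≈ 0.0021
Since p ≈ 0.0021 < α = 0.1, reject H0; the data support H1.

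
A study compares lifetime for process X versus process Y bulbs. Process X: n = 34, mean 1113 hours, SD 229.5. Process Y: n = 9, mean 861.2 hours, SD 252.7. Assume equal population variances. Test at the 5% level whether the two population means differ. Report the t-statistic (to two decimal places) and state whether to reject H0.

t = 2.87; reject H0

Let group 1 = process X, group 2 = process Y. H0: μ_1 = μ_2; H1: μ_1 ≠ μ_2 (two-sample pooled-variance t-test, two-sided).
s_p² = [(34−1)·229.5² + (9−1)·252.7²]/(34+9−2) = 54853.1
t = (1113 − 861.2)/√[54853.1·(1/34 + 1/9)] = 2.87
df = n₁ + n₂ − 2 = 41
Two-sided p-value ≈ 0.006
Since p ≈ 0.006 < α = 0.05, reject H0; the evidence is statistically significant.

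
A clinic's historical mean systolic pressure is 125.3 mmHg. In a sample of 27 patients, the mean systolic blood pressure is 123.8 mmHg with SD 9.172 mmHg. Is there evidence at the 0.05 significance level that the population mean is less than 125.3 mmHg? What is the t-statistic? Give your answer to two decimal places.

H0: μ = 125.3; H1: μ < 125.3 (one-sample t-test, left-tailed).
t = (x̄ − μ₀)/(s/√n) = (123.8 − 125.3)/(9.172/√27) = -0.85
df = n − 1 = 26
p-value = P(T ≤ -0.85) ≈ 0.2016
Since p ≈ 0.2016 > α = 0.05, fail to reject H0; the data do not provide sufficient evidence against H0.

-0.85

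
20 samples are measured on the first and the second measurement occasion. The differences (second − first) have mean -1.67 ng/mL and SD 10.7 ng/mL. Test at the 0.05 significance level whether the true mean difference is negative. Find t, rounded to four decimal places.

H0: μ_d = 0; H1: μ_d < 0 (paired t-test on the differences, left-tailed).
t = d̄/(s_d/√n) = -1.67/(10.7/√20) = -0.6980
df = n − 1 = 19
p-value = P(T ≤ -0.6980) ≈ 0.247
Since p ≈ 0.247 > α = 0.05, fail to reject H0; the evidence is not statistically significant.

-0.6980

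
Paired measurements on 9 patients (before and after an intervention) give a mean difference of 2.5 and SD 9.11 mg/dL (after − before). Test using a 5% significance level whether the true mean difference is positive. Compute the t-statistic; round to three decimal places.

0.823

H0: μ_d = 0; H1: μ_d > 0 (paired t-test on the differences, right-tailed).
t = d̄/(s_d/√n) = 2.5/(9.11/√9) = 0.823
df = n − 1 = 8
p-value = P(T ≥ 0.823) ≈ 0.217
Since p ≈ 0.217 > α = 0.05, fail to reject H0; the evidence is not statistically significant.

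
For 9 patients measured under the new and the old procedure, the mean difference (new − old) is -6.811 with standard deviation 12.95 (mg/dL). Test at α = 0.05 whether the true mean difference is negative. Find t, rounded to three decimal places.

-1.578

H0: μ_d = 0; H1: μ_d < 0 (paired t-test on the differences, left-tailed).
t = d̄/(s_d/√n) = -6.811/(12.95/√9) = -1.578
df = n − 1 = 8
p-value = P(T ≤ -1.578) ≈ 0.0766
Since p ≈ 0.0766 > α = 0.05, fail to reject H0; the evidence is not statistically significant.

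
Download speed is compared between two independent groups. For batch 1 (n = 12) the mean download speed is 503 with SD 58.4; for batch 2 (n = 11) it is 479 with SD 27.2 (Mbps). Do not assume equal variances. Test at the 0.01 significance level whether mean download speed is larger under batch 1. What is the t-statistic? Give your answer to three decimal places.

1.280

Let group 1 = batch 1, group 2 = batch 2. H0: μ_1 = μ_2; H1: μ_1 > μ_2 (Welch's two-sample t-test, right-tailed).
t = (x̄_1 − x̄_2)/√(s_1²/n_1 + s_2²/n_2) = (503 − 479)/√(58.4²/12 + 27.2²/11) = 1.280
Welch–Satterthwaite df ≈ 15.85
p-value = P(T ≥ 1.280) ≈ 0.109
Since p ≈ 0.109 > α = 0.01, fail to reject H0; the data do not provide sufficient evidence against H0.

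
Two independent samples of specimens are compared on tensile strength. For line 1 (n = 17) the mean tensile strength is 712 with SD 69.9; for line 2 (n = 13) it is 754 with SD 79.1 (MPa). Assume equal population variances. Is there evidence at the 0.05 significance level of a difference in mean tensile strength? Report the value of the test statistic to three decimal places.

-1.541

Let group 1 = line 1, group 2 = line 2. H0: μ_1 = μ_2; H1: μ_1 ≠ μ_2 (two-sample pooled-variance t-test, two-sided).
s_p² = [(17−1)·69.9² + (13−1)·79.1²]/(17+13−2) = 5473.5
t = (712 − 754)/√[5473.5·(1/17 + 1/13)] = -1.541
df = n₁ + n₂ − 2 = 28
Two-sided p-value ≈ 0.135
Since p ≈ 0.135 > α = 0.05, fail to reject H0; the data do not provide sufficient evidence against H0.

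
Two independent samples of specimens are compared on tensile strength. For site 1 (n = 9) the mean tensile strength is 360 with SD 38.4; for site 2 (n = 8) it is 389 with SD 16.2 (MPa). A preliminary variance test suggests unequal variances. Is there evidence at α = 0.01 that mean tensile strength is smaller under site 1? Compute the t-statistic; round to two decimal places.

Let group 1 = site 1, group 2 = site 2. H0: μ_1 = μ_2; H1: μ_1 < μ_2 (Welch's two-sample t-test, left-tailed).
t = (x̄_1 − x̄_2)/√(s_1²/n_1 + s_2²/n_2) = (360 − 389)/√(38.4²/9 + 16.2²/8) = -2.07
Welch–Satterthwaite df ≈ 11.02
p-value = P(T ≤ -2.07) ≈ 0.031
Since p ≈ 0.031 > α = 0.01, fail to reject H0; the evidence is not statistically significant.

-2.07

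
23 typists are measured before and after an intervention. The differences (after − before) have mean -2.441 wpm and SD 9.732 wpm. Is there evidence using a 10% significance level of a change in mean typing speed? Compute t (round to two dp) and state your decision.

t = -1.20; fail to reject H0

H0: μ_d = 0; H1: μ_d ≠ 0 (paired t-test on the differences, two-sided).
t = d̄/(s_d/√n) = -2.441/(9.732/√23) = -1.20
df = n − 1 = 22
Two-sided p-value ≈ 0.2418
Since p ≈ 0.2418 > α = 0.1, fail to reject H0; the data do not provide sufficient evidence against H0.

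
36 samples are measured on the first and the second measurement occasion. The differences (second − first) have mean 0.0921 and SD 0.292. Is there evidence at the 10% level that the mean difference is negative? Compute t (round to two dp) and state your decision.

H0: μ_d = 0; H1: μ_d < 0 (paired t-test on the differences, left-tailed).
t = d̄/(s_d/√n) = 0.0921/(0.292/√36) = 1.89
df = n − 1 = 35
p-value = P(T ≤ 1.89) ≈ 0.9666
Since p ≈ 0.9666 > α = 0.1, fail to reject H0; the evidence is not statistically significant.

t = 1.89; fail to reject H0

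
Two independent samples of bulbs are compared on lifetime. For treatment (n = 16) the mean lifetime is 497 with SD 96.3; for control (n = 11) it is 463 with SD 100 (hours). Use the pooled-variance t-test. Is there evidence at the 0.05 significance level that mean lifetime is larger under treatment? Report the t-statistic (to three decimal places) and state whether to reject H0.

t = 0.888; fail to reject H0

Let group 1 = treatment, group 2 = control. H0: μ_1 = μ_2; H1: μ_1 > μ_2 (two-sample pooled-variance t-test, right-tailed).
s_p² = [(16−1)·96.3² + (11−1)·100²]/(16+11−2) = 9564.21
t = (497 − 463)/√[9564.21·(1/16 + 1/11)] = 0.888
df = n₁ + n₂ − 2 = 25
p-value = P(T ≥ 0.888) ≈ 0.192
Since p ≈ 0.192 > α = 0.05, fail to reject H0; the evidence is not statistically significant.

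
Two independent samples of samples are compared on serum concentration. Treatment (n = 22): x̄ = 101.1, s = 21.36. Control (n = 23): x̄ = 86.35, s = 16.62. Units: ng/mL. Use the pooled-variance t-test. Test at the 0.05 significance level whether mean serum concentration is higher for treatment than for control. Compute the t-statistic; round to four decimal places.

Let group 1 = treatment, group 2 = control. H0: μ_1 = μ_2; H1: μ_1 > μ_2 (two-sample pooled-variance t-test, right-tailed).
s_p² = [(22−1)·21.36² + (23−1)·16.62²]/(22+23−2) = 364.144
t = (101.1 − 86.35)/√[364.144·(1/22 + 1/23)] = 2.5919
df = n₁ + n₂ − 2 = 43
p-value = P(T ≥ 2.5919) ≈ 0.0065
Since p ≈ 0.0065 < α = 0.05, reject H0; the data support H1.

2.5919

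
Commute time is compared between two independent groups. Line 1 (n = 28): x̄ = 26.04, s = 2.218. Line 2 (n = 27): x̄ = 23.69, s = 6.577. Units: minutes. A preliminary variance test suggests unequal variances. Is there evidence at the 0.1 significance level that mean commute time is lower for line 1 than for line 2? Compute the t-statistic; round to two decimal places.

1.76

Let group 1 = line 1, group 2 = line 2. H0: μ_1 = μ_2; H1: μ_1 < μ_2 (Welch's two-sample t-test, left-tailed).
t = (x̄_1 − x̄_2)/√(s_1²/n_1 + s_2²/n_2) = (26.04 − 23.69)/√(2.218²/28 + 6.577²/27) = 1.76
Welch–Satterthwaite df ≈ 31.65
p-value = P(T ≤ 1.76) ≈ 0.956
Since p ≈ 0.956 > α = 0.1, fail to reject H0; the evidence is not statistically significant.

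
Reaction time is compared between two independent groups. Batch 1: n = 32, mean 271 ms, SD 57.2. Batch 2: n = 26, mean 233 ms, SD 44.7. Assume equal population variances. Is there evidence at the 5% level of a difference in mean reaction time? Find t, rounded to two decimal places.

Let group 1 = batch 1, group 2 = batch 2. H0: μ_1 = μ_2; H1: μ_1 ≠ μ_2 (two-sample pooled-variance t-test, two-sided).
s_p² = [(32−1)·57.2² + (26−1)·44.7²]/(32+26−2) = 2703.2
t = (271 − 233)/√[2703.2·(1/32 + 1/26)] = 2.77
df = n₁ + n₂ − 2 = 56
Two-sided p-value ≈ 0.0076
Since p ≈ 0.0076 < α = 0.05, reject H0; the evidence is statistically significant.

2.77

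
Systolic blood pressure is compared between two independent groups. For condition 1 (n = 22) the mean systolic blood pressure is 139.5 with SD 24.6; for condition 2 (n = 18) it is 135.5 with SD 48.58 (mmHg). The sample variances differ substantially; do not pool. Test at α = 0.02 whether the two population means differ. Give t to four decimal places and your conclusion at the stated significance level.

t = 0.3176; fail to reject H0

Let group 1 = condition 1, group 2 = condition 2. H0: μ_1 = μ_2; H1: μ_1 ≠ μ_2 (Welch's two-sample t-test, two-sided).
t = (x̄_1 − x̄_2)/√(s_1²/n_1 + s_2²/n_2) = (139.5 − 135.5)/√(24.6²/22 + 48.58²/18) = 0.3176
Welch–Satterthwaite df ≈ 24.03
Two-sided p-value ≈ 0.754
Since p ≈ 0.754 > α = 0.02, fail to reject H0; the evidence is not statistically significant.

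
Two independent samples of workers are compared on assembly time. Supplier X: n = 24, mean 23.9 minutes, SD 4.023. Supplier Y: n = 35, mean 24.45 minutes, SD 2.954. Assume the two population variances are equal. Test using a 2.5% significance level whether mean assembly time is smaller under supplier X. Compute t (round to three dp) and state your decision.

Let group 1 = supplier X, group 2 = supplier Y. H0: μ_1 = μ_2; H1: μ_1 < μ_2 (two-sample pooled-variance t-test, left-tailed).
s_p² = [(24−1)·4.023² + (35−1)·2.954²]/(24+35−2) = 11.7357
t = (23.9 − 24.45)/√[11.7357·(1/24 + 1/35)] = -0.606
df = n₁ + n₂ − 2 = 57
p-value = P(T ≤ -0.606) ≈ 0.274
Since p ≈ 0.274 > α = 0.025, fail to reject H0; the data do not provide sufficient evidence against H0.

t = -0.606; fail to reject H0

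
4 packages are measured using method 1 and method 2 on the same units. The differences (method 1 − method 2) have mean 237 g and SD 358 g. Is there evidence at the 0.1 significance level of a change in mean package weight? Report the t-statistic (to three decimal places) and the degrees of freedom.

H0: μ_d = 0; H1: μ_d ≠ 0 (paired t-test on the differences, two-sided).
t = d̄/(s_d/√n) = 237/(358/√4) = 1.324
df = n − 1 = 3
Two-sided p-value ≈ 0.2773
Since p ≈ 0.2773 > α = 0.1, fail to reject H0; the data do not provide sufficient evidence against H0.

t = 1.324, df = 3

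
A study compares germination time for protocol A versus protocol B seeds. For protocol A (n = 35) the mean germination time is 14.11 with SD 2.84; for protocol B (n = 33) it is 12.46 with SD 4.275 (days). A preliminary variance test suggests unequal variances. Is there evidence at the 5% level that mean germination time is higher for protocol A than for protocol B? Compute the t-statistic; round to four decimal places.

1.8632

Let group 1 = protocol A, group 2 = protocol B. H0: μ_1 = μ_2; H1: μ_1 > μ_2 (Welch's two-sample t-test, right-tailed).
t = (x̄_1 − x̄_2)/√(s_1²/n_1 + s_2²/n_2) = (14.11 − 12.46)/√(2.84²/35 + 4.275²/33) = 1.8632
Welch–Satterthwaite df ≈ 55.18
p-value = P(T ≥ 1.8632) ≈ 0.034
Since p ≈ 0.034 < α = 0.05, reject H0; the data support H1.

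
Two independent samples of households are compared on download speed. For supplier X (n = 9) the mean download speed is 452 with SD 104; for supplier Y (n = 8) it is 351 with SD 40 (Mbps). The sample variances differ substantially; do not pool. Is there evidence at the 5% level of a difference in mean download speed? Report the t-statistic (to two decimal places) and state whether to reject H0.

t = 2.70; reject H0

Let group 1 = supplier X, group 2 = supplier Y. H0: μ_1 = μ_2; H1: μ_1 ≠ μ_2 (Welch's two-sample t-test, two-sided).
t = (x̄_1 − x̄_2)/√(s_1²/n_1 + s_2²/n_2) = (452 − 351)/√(104²/9 + 40²/8) = 2.70
Welch–Satterthwaite df ≈ 10.55
Two-sided p-value ≈ 0.021
Since p ≈ 0.021 < α = 0.05, reject H0; the data support H1.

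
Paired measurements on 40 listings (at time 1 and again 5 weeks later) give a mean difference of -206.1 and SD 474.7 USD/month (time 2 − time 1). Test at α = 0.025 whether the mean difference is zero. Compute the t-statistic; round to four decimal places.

H0: μ_d = 0; H1: μ_d ≠ 0 (paired t-test on the differences, two-sided).
t = d̄/(s_d/√n) = -206.1/(474.7/√40) = -2.7459
df = n − 1 = 39
Two-sided p-value ≈ 0.009
Since p ≈ 0.009 < α = 0.025, reject H0; the evidence is statistically significant.

-2.7459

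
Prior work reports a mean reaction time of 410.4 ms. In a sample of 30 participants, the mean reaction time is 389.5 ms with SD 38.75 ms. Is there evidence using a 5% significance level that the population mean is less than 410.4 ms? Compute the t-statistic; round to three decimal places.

-2.954

H0: μ = 410.4; H1: μ < 410.4 (one-sample t-test, left-tailed).
t = (x̄ − μ₀)/(s/√n) = (389.5 − 410.4)/(38.75/√30) = -2.954
df = n − 1 = 29
p-value = P(T ≤ -2.954) ≈ 0.003
Since p ≈ 0.003 < α = 0.05, reject H0; the data support H1.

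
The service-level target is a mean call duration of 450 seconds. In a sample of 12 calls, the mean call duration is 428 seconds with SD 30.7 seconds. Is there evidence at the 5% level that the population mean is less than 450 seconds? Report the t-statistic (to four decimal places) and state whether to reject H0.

t = -2.4824; reject H0

H0: μ = 450; H1: μ < 450 (one-sample t-test, left-tailed).
t = (x̄ − μ₀)/(s/√n) = (428 − 450)/(30.7/√12) = -2.4824
df = n − 1 = 11
p-value = P(T ≤ -2.4824) ≈ 0.015
Since p ≈ 0.015 < α = 0.05, reject H0; the evidence is statistically significant.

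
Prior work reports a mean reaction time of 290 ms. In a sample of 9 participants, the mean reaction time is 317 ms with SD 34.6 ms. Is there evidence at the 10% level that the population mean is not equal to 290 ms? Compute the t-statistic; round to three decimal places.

H0: μ = 290; H1: μ ≠ 290 (one-sample t-test, two-sided).
t = (x̄ − μ₀)/(s/√n) = (317 − 290)/(34.6/√9) = 2.341
df = n − 1 = 8
Two-sided p-value ≈ 0.047
Since p ≈ 0.047 < α = 0.1, reject H0; the data support H1.

2.341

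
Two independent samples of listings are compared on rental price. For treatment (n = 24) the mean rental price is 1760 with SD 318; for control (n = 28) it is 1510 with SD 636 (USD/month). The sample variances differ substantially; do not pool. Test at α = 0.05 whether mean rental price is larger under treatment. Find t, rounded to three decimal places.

Let group 1 = treatment, group 2 = control. H0: μ_1 = μ_2; H1: μ_1 > μ_2 (Welch's two-sample t-test, right-tailed).
t = (x̄_1 − x̄_2)/√(s_1²/n_1 + s_2²/n_2) = (1760 − 1510)/√(318²/24 + 636²/28) = 1.830
Welch–Satterthwaite df ≈ 40.96
p-value = P(T ≥ 1.830) ≈ 0.037
Since p ≈ 0.037 < α = 0.05, reject H0; the data support H1.

1.830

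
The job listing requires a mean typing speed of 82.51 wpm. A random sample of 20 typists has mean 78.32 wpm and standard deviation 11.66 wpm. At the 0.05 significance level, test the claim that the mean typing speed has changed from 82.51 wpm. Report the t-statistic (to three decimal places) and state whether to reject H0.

H0: μ = 82.51; H1: μ ≠ 82.51 (one-sample t-test, two-sided).
t = (x̄ − μ₀)/(s/√n) = (78.32 − 82.51)/(11.66/√20) = -1.607
df = n − 1 = 19
Two-sided p-value ≈ 0.1245
Since p ≈ 0.1245 > α = 0.05, fail to reject H0; the data do not provide sufficient evidence against H0.

t = -1.607; fail to reject H0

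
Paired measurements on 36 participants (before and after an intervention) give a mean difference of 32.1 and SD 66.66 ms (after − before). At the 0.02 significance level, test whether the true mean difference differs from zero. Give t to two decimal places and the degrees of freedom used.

H0: μ_d = 0; H1: μ_d ≠ 0 (paired t-test on the differences, two-sided).
t = d̄/(s_d/√n) = 32.1/(66.66/√36) = 2.89
df = n − 1 = 35
Two-sided p-value ≈ 0.007
Since p ≈ 0.007 < α = 0.02, reject H0; the data support H1.

t = 2.89, df = 35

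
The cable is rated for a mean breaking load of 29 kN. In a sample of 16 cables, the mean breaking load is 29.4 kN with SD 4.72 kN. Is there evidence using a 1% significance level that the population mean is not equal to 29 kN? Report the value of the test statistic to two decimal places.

0.34

H0: μ = 29; H1: μ ≠ 29 (one-sample t-test, two-sided).
t = (x̄ − μ₀)/(s/√n) = (29.4 − 29)/(4.72/√16) = 0.34
df = n − 1 = 15
Two-sided p-value ≈ 0.739
Since p ≈ 0.739 > α = 0.01, fail to reject H0; the evidence is not statistically significant.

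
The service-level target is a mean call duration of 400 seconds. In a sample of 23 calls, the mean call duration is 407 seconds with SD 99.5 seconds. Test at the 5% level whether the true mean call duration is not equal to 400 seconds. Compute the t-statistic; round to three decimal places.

0.337

H0: μ = 400; H1: μ ≠ 400 (one-sample t-test, two-sided).
t = (x̄ − μ₀)/(s/√n) = (407 − 400)/(99.5/√23) = 0.337
df = n − 1 = 22
Two-sided p-value ≈ 0.7390
Since p ≈ 0.7390 > α = 0.05, fail to reject H0; the evidence is not statistically significant.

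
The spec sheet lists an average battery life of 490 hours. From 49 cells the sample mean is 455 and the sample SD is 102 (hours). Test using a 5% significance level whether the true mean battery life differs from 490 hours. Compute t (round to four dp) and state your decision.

t = -2.4020; reject H0

H0: μ = 490; H1: μ ≠ 490 (one-sample t-test, two-sided).
t = (x̄ − μ₀)/(s/√n) = (455 − 490)/(102/√49) = -2.4020
df = n − 1 = 48
Two-sided p-value ≈ 0.020
Since p ≈ 0.020 < α = 0.05, reject H0; the data support H1.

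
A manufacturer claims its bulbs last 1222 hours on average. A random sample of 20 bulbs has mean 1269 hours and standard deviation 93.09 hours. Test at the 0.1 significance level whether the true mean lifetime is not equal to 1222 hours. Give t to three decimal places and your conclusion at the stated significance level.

H0: μ = 1222; H1: μ ≠ 1222 (one-sample t-test, two-sided).
t = (x̄ − μ₀)/(s/√n) = (1269 − 1222)/(93.09/√20) = 2.258
df = n − 1 = 19
Two-sided p-value ≈ 0.036
Since p ≈ 0.036 < α = 0.1, reject H0; the data support H1.

t = 2.258; reject H0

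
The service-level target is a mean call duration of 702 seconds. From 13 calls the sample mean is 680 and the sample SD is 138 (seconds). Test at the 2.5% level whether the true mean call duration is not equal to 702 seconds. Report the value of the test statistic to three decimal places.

H0: μ = 702; H1: μ ≠ 702 (one-sample t-test, two-sided).
t = (x̄ − μ₀)/(s/√n) = (680 − 702)/(138/√13) = -0.575
df = n − 1 = 12
Two-sided p-value ≈ 0.5760
Since p ≈ 0.5760 > α = 0.025, fail to reject H0; the data do not provide sufficient evidence against H0.

-0.575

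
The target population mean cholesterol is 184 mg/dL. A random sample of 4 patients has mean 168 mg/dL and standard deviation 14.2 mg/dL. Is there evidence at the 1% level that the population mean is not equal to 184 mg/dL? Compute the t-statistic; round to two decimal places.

H0: μ = 184; H1: μ ≠ 184 (one-sample t-test, two-sided).
t = (x̄ − μ₀)/(s/√n) = (168 − 184)/(14.2/√4) = -2.25
df = n − 1 = 3
Two-sided p-value ≈ 0.1096
Since p ≈ 0.1096 > α = 0.01, fail to reject H0; the evidence is not statistically significant.

-2.25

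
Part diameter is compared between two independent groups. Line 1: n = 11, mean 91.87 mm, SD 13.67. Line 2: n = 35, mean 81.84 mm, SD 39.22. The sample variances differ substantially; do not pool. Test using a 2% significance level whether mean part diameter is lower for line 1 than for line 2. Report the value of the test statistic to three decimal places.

Let group 1 = line 1, group 2 = line 2. H0: μ_1 = μ_2; H1: μ_1 < μ_2 (Welch's two-sample t-test, left-tailed).
t = (x̄_1 − x̄_2)/√(s_1²/n_1 + s_2²/n_2) = (91.87 − 81.84)/√(13.67²/11 + 39.22²/35) = 1.285
Welch–Satterthwaite df ≈ 43.35
p-value = P(T ≤ 1.285) ≈ 0.897
Since p ≈ 0.897 > α = 0.02, fail to reject H0; the evidence is not statistically significant.

1.285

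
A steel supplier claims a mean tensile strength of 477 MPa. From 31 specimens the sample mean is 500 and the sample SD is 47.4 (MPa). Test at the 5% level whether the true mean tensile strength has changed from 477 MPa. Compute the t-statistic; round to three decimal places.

H0: μ = 477; H1: μ ≠ 477 (one-sample t-test, two-sided).
t = (x̄ − μ₀)/(s/√n) = (500 − 477)/(47.4/√31) = 2.702
df = n − 1 = 30
Two-sided p-value ≈ 0.0112
Since p ≈ 0.0112 < α = 0.05, reject H0; the evidence is statistically significant.

2.702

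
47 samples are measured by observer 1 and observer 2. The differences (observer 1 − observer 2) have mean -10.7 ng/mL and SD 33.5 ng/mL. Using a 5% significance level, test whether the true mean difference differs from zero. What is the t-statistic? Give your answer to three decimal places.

-2.190

H0: μ_d = 0; H1: μ_d ≠ 0 (paired t-test on the differences, two-sided).
t = d̄/(s_d/√n) = -10.7/(33.5/√47) = -2.190
df = n − 1 = 46
Two-sided p-value ≈ 0.0337
Since p ≈ 0.0337 < α = 0.05, reject H0; the evidence is statistically significant.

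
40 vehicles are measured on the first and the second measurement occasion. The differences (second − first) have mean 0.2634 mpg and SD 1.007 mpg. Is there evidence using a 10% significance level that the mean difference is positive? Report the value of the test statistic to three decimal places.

H0: μ_d = 0; H1: μ_d > 0 (paired t-test on the differences, right-tailed).
t = d̄/(s_d/√n) = 0.2634/(1.007/√40) = 1.654
df = n − 1 = 39
p-value = P(T ≥ 1.654) ≈ 0.053
Since p ≈ 0.053 < α = 0.1, reject H0; the data support H1.

1.654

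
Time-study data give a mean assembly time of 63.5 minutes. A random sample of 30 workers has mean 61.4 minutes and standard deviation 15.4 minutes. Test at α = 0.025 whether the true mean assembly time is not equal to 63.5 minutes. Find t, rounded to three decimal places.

H0: μ = 63.5; H1: μ ≠ 63.5 (one-sample t-test, two-sided).
t = (x̄ − μ₀)/(s/√n) = (61.4 − 63.5)/(15.4/√30) = -0.747
df = n − 1 = 29
Two-sided p-value ≈ 0.4611
Since p ≈ 0.4611 > α = 0.025, fail to reject H0; the data do not provide sufficient evidence against H0.

-0.747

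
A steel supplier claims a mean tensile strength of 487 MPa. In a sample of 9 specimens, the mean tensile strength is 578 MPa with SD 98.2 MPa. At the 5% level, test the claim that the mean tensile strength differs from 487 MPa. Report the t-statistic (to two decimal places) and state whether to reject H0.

H0: μ = 487; H1: μ ≠ 487 (one-sample t-test, two-sided).
t = (x̄ − μ₀)/(s/√n) = (578 − 487)/(98.2/√9) = 2.78
df = n − 1 = 8
Two-sided p-value ≈ 0.0239
Since p ≈ 0.0239 < α = 0.05, reject H0; the evidence is statistically significant.

t = 2.78; reject H0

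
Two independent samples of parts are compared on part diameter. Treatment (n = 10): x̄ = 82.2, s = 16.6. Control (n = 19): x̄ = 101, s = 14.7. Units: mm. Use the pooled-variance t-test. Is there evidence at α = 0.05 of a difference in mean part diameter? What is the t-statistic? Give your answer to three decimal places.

-3.133

Let group 1 = treatment, group 2 = control. H0: μ_1 = μ_2; H1: μ_1 ≠ μ_2 (two-sample pooled-variance t-test, two-sided).
s_p² = [(10−1)·16.6² + (19−1)·14.7²]/(10+19−2) = 235.913
t = (82.2 − 101)/√[235.913·(1/10 + 1/19)] = -3.133
df = n₁ + n₂ − 2 = 27
Two-sided p-value ≈ 0.0041
Since p ≈ 0.0041 < α = 0.05, reject H0; the evidence is statistically significant.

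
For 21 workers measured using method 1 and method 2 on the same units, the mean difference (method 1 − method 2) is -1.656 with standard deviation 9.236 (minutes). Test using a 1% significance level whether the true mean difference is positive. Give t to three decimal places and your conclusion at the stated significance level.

H0: μ_d = 0; H1: μ_d > 0 (paired t-test on the differences, right-tailed).
t = d̄/(s_d/√n) = -1.656/(9.236/√21) = -0.822
df = n − 1 = 20
p-value = P(T ≥ -0.822) ≈ 0.790
Since p ≈ 0.790 > α = 0.01, fail to reject H0; the evidence is not statistically significant.

t = -0.822; fail to reject H0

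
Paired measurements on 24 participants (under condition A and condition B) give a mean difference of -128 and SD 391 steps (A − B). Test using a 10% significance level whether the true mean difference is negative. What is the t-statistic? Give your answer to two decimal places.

H0: μ_d = 0; H1: μ_d < 0 (paired t-test on the differences, left-tailed).
t = d̄/(s_d/√n) = -128/(391/√24) = -1.60
df = n − 1 = 23
p-value = P(T ≤ -1.60) ≈ 0.0612
Since p ≈ 0.0612 < α = 0.1, reject H0; the data support H1.

-1.60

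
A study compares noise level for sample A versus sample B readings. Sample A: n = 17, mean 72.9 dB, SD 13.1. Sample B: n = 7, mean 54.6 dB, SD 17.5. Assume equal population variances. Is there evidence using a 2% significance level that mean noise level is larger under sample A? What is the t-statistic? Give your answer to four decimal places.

Let group 1 = sample A, group 2 = sample B. H0: μ_1 = μ_2; H1: μ_1 > μ_2 (two-sample pooled-variance t-test, right-tailed).
s_p² = [(17−1)·13.1² + (7−1)·17.5²]/(17+7−2) = 208.33
t = (72.9 − 54.6)/√[208.33·(1/17 + 1/7)] = 2.8232
df = n₁ + n₂ − 2 = 22
p-value = P(T ≥ 2.8232) ≈ 0.005
Since p ≈ 0.005 < α = 0.02, reject H0; the evidence is statistically significant.

2.8232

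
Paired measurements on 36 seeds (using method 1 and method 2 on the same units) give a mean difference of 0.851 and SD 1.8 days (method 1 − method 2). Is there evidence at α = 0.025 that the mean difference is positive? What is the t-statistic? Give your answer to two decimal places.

2.84

H0: μ_d = 0; H1: μ_d > 0 (paired t-test on the differences, right-tailed).
t = d̄/(s_d/√n) = 0.851/(1.8/√36) = 2.84
df = n − 1 = 35
p-value = P(T ≥ 2.84) ≈ 0.004
Since p ≈ 0.004 < α = 0.025, reject H0; the data support H1.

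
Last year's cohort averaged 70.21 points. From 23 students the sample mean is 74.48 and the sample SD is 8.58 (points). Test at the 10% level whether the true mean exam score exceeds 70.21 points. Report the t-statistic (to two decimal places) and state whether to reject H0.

t = 2.39; reject H0

H0: μ = 70.21; H1: μ > 70.21 (one-sample t-test, right-tailed).
t = (x̄ − μ₀)/(s/√n) = (74.48 − 70.21)/(8.58/√23) = 2.39
df = n − 1 = 22
p-value = P(T ≥ 2.39) ≈ 0.0130
Since p ≈ 0.0130 < α = 0.1, reject H0; the data support H1.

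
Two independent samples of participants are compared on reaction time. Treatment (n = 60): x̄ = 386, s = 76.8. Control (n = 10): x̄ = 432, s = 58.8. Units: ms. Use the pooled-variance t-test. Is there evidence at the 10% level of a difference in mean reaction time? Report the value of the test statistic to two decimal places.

-1.80

Let group 1 = treatment, group 2 = control. H0: μ_1 = μ_2; H1: μ_1 ≠ μ_2 (two-sample pooled-variance t-test, two-sided).
s_p² = [(60−1)·76.8² + (10−1)·58.8²]/(60+10−2) = 5575.19
t = (386 − 432)/√[5575.19·(1/60 + 1/10)] = -1.80
df = n₁ + n₂ − 2 = 68
Two-sided p-value ≈ 0.076
Since p ≈ 0.076 < α = 0.1, reject H0; the evidence is statistically significant.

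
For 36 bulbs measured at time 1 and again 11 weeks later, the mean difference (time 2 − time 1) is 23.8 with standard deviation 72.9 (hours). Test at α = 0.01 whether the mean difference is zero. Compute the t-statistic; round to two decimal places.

H0: μ_d = 0; H1: μ_d ≠ 0 (paired t-test on the differences, two-sided).
t = d̄/(s_d/√n) = 23.8/(72.9/√36) = 1.96
df = n − 1 = 35
Two-sided p-value ≈ 0.058
Since p ≈ 0.058 > α = 0.01, fail to reject H0; the evidence is not statistically significant.

1.96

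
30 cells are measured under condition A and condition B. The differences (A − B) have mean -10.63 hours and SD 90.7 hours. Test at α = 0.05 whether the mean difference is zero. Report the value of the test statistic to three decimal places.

-0.642

H0: μ_d = 0; H1: μ_d ≠ 0 (paired t-test on the differences, two-sided).
t = d̄/(s_d/√n) = -10.63/(90.7/√30) = -0.642
df = n − 1 = 29
Two-sided p-value ≈ 0.526
Since p ≈ 0.526 > α = 0.05, fail to reject H0; the evidence is not statistically significant.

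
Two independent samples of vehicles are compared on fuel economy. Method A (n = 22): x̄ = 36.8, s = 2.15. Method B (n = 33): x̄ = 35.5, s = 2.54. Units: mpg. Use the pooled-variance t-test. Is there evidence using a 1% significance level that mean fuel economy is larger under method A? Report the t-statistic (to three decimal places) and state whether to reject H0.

Let group 1 = method A, group 2 = method B. H0: μ_1 = μ_2; H1: μ_1 > μ_2 (two-sample pooled-variance t-test, right-tailed).
s_p² = [(22−1)·2.15² + (33−1)·2.54²]/(22+33−2) = 5.72686
t = (36.8 − 35.5)/√[5.72686·(1/22 + 1/33)] = 1.974
df = n₁ + n₂ − 2 = 53
p-value = P(T ≥ 1.974) ≈ 0.027
Since p ≈ 0.027 > α = 0.01, fail to reject H0; the evidence is not statistically significant.

t = 1.974; fail to reject H0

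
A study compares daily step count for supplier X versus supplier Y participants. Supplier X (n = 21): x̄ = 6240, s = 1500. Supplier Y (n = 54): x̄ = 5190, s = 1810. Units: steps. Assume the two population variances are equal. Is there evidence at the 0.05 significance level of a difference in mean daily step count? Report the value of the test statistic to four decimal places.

Let group 1 = supplier X, group 2 = supplier Y. H0: μ_1 = μ_2; H1: μ_1 ≠ μ_2 (two-sample pooled-variance t-test, two-sided).
s_p² = [(21−1)·1500² + (54−1)·1810²]/(21+54−2) = 2994980
t = (6240 − 5190)/√[2994980·(1/21 + 1/54)] = 2.3592
df = n₁ + n₂ − 2 = 73
Two-sided p-value ≈ 0.0210
Since p ≈ 0.0210 < α = 0.05, reject H0; the evidence is statistically significant.

2.3592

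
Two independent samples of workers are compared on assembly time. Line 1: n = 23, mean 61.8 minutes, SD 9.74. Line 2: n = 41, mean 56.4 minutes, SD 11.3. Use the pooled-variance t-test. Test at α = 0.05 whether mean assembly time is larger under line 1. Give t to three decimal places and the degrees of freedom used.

t = 1.924, df = 62

Let group 1 = line 1, group 2 = line 2. H0: μ_1 = μ_2; H1: μ_1 > μ_2 (two-sample pooled-variance t-test, right-tailed).
s_p² = [(23−1)·9.74² + (41−1)·11.3²]/(23+41−2) = 116.043
t = (61.8 − 56.4)/√[116.043·(1/23 + 1/41)] = 1.924
df = n₁ + n₂ − 2 = 62
p-value = P(T ≥ 1.924) ≈ 0.029
Since p ≈ 0.029 < α = 0.05, reject H0; the evidence is statistically significant.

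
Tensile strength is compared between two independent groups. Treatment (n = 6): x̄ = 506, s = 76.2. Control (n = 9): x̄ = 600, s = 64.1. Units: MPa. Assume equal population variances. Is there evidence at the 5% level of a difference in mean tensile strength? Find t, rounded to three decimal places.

-2.585

Let group 1 = treatment, group 2 = control. H0: μ_1 = μ_2; H1: μ_1 ≠ μ_2 (two-sample pooled-variance t-test, two-sided).
s_p² = [(6−1)·76.2² + (9−1)·64.1²]/(6+9−2) = 4761.74
t = (506 − 600)/√[4761.74·(1/6 + 1/9)] = -2.585
df = n₁ + n₂ − 2 = 13
Two-sided p-value ≈ 0.023
Since p ≈ 0.023 < α = 0.05, reject H0; the evidence is statistically significant.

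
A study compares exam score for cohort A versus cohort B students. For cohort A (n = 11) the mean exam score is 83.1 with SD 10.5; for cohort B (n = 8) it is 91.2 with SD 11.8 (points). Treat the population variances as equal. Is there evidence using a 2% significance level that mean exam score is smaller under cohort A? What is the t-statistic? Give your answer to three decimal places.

-1.577

Let group 1 = cohort A, group 2 = cohort B. H0: μ_1 = μ_2; H1: μ_1 < μ_2 (two-sample pooled-variance t-test, left-tailed).
s_p² = [(11−1)·10.5² + (8−1)·11.8²]/(11+8−2) = 122.187
t = (83.1 − 91.2)/√[122.187·(1/11 + 1/8)] = -1.577
df = n₁ + n₂ − 2 = 17
p-value = P(T ≤ -1.577) ≈ 0.0666
Since p ≈ 0.0666 > α = 0.02, fail to reject H0; the evidence is not statistically significant.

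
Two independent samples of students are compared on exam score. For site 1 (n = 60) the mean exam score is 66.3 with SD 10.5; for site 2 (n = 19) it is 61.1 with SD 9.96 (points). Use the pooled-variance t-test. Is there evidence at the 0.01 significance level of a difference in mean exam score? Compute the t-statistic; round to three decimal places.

Let group 1 = site 1, group 2 = site 2. H0: μ_1 = μ_2; H1: μ_1 ≠ μ_2 (two-sample pooled-variance t-test, two-sided).
s_p² = [(60−1)·10.5² + (19−1)·9.96²]/(60+19−2) = 107.667
t = (66.3 − 61.1)/√[107.667·(1/60 + 1/19)] = 1.904
df = n₁ + n₂ − 2 = 77
Two-sided p-value ≈ 0.0607
Since p ≈ 0.0607 > α = 0.01, fail to reject H0; the evidence is not statistically significant.

1.904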